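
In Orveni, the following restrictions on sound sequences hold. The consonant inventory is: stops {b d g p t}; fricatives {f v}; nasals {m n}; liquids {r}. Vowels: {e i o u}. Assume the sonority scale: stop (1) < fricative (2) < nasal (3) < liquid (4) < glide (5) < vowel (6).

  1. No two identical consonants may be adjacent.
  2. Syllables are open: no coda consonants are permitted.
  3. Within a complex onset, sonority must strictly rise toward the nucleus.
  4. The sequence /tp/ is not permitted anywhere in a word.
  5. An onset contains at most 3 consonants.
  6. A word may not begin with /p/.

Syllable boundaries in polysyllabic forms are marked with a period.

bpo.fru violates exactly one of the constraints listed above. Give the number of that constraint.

3

bpo.fru: syllable 1 onset /bp/: /b/ (stop, 1) → /p/ (stop, 1) does not rise.
This is a violation of constraint 3: "Within a complex onset, sonority must strictly rise toward the nucleus."
The remaining constraints (1, 2, 4, 5, 6) are satisfied.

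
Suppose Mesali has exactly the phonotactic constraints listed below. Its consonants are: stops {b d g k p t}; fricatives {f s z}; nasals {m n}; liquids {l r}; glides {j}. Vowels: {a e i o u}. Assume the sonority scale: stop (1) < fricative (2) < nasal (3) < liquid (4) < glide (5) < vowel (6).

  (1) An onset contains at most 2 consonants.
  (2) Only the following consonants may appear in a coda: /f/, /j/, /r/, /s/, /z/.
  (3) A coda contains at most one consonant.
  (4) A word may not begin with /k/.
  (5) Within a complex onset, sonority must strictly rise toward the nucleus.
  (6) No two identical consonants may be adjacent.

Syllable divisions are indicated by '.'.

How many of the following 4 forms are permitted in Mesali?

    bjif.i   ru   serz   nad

2

bjif.i — σ1 onset /bj/ (1→5 rises), coda /f/ ok; σ2 onset /∅/, coda /∅/ ok → permitted
ru — σ1 onset /r/, coda /∅/ ok → permitted
serz — violates constraint 3: syllable 1 coda /rz/ has 2 consonants (> 1) → not permitted
nad — violates constraint 2: syllable 1 coda contains /d/, which is not a licensed coda consonant → not permitted
Permitted: bjif.i, ru → 2.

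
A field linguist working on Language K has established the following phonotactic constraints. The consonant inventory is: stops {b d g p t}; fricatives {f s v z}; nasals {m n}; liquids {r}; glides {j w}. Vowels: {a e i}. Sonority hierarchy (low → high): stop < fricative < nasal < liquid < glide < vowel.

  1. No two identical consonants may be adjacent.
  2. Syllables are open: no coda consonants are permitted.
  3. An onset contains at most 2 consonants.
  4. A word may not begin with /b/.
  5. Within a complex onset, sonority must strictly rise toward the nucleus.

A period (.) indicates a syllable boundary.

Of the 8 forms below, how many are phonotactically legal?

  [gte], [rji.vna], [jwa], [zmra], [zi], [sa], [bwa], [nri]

4

[gte] — violates constraint 5: syllable 1 onset /gt/: /g/ (stop, 1) → /t/ (stop, 1) does not rise → phonotactically illegal
[rji.vna] — σ1 onset /rj/ (4→5 rises), coda /∅/ ok; σ2 onset /vn/ (2→3 rises), coda /∅/ ok → phonotactically legal
[jwa] — violates constraint 5: syllable 1 onset /jw/: /j/ (glide, 5) → /w/ (glide, 5) does not rise → phonotactically illegal
[zmra] — violates constraint 3: syllable 1 onset /zmr/ has 3 consonants (> 2) → phonotactically illegal
[zi] — σ1 onset /z/, coda /∅/ ok → phonotactically legal
[sa] — σ1 onset /s/, coda /∅/ ok → phonotactically legal
[bwa] — violates constraint 4: word begins with /b/ → phonotactically illegal
[nri] — σ1 onset /nr/ (3→4 rises), coda /∅/ ok → phonotactically legal
Phonotactically legal: [rji.vna], [zi], [sa], [nri] → 4.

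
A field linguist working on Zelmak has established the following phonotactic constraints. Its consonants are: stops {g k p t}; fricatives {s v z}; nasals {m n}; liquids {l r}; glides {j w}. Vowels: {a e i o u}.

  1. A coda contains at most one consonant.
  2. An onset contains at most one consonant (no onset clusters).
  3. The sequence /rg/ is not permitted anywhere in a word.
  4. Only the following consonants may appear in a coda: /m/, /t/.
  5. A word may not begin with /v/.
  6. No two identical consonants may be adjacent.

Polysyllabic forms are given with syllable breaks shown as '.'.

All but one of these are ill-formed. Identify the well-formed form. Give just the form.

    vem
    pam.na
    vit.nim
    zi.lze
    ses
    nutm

vem — violates constraint 5: word begins with /v/ → ill-formed
pam.na — σ1 onset /p/, coda /m/ ok; σ2 onset /n/, coda /∅/ ok → well-formed
vit.nim — violates constraint 5: word begins with /v/ → ill-formed
zi.lze — violates constraint 2: syllable 2 onset /lz/ has 2 consonants (> 1) → ill-formed
ses — violates constraint 4: syllable 1 coda contains /s/, which is not a licensed coda consonant → ill-formed
nutm — violates constraint 1: syllable 1 coda /tm/ has 2 consonants (> 1) → ill-formed

pam.na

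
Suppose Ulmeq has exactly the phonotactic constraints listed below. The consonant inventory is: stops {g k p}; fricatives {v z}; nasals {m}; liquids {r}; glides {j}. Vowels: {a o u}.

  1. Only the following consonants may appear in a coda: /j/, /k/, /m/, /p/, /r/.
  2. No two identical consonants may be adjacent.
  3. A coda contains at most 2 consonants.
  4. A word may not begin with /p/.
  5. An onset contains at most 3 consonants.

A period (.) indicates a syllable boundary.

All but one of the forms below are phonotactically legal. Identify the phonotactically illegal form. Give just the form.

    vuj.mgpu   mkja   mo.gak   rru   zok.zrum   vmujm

vuj.mgpu — σ1 onset /v/, coda /j/ ok; σ2 onset /mgp/ (3C), coda /∅/ ok → phonotactically legal
mkja — σ1 onset /mkj/ (3C), coda /∅/ ok → phonotactically legal
mo.gak — σ1 onset /m/, coda /∅/ ok; σ2 onset /g/, coda /k/ ok → phonotactically legal
rru — violates constraint 2: adjacent identical consonants /rr/ → phonotactically illegal
zok.zrum — σ1 onset /z/, coda /k/ ok; σ2 onset /zr/ (2C), coda /m/ ok → phonotactically legal
vmujm — σ1 onset /vm/ (2C), coda /jm/ (2C) ok → phonotactically legal

rru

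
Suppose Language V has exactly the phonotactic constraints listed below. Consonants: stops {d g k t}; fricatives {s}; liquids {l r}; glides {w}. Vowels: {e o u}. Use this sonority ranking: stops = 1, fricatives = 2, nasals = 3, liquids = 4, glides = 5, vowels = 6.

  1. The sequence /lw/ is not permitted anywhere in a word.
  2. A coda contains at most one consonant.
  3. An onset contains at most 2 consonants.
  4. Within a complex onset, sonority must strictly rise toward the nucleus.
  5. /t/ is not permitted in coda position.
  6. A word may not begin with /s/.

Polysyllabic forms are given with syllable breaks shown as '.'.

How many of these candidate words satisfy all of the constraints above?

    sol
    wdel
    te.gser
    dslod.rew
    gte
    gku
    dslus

sol — violates constraint 6: word begins with /s/ → not permitted
wdel — violates constraint 4: syllable 1 onset /wd/: /w/ (glide, 5) → /d/ (stop, 1) does not rise → not permitted
te.gser — σ1 onset /t/, coda /∅/ ok; σ2 onset /gs/ (1→2 rises), coda /r/ ok → permitted
dslod.rew — violates constraint 3: syllable 1 onset /dsl/ has 3 consonants (> 2) → not permitted
gte — violates constraint 4: syllable 1 onset /gt/: /g/ (stop, 1) → /t/ (stop, 1) does not rise → not permitted
gku — violates constraint 4: syllable 1 onset /gk/: /g/ (stop, 1) → /k/ (stop, 1) does not rise → not permitted
dslus — violates constraint 3: syllable 1 onset /dsl/ has 3 consonants (> 2) → not permitted
Permitted: te.gser → 1.

1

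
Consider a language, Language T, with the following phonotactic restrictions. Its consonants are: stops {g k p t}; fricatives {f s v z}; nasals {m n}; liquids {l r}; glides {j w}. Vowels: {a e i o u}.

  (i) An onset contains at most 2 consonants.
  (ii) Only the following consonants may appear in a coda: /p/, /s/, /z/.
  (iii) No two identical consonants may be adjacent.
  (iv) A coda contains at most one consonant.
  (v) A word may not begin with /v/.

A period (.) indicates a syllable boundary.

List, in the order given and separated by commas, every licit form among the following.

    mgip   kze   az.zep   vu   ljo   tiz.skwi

mgip, kze, ljo

mgip — σ1 onset /mg/ (2C), coda /p/ ok → licit
kze — σ1 onset /kz/ (2C), coda /∅/ ok → licit
az.zep — violates constraint (iii): adjacent identical consonants /zz/ → illicit
vu — violates constraint (v): word begins with /v/ → illicit
ljo — σ1 onset /lj/ (2C), coda /∅/ ok → licit
tiz.skwi — violates constraint (i): syllable 2 onset /skw/ has 3 consonants (> 2) → illicit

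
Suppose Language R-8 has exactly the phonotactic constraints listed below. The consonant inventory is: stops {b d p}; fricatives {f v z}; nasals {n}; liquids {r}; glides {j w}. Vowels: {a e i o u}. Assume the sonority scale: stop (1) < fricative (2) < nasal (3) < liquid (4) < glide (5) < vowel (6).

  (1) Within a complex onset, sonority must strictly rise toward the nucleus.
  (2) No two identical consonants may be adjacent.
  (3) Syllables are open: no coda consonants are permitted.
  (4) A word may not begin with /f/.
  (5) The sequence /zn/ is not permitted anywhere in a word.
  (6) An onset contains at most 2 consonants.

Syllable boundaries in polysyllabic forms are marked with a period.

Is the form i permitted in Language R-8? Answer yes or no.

yes

i — σ1 onset /∅/, coda /∅/ ok → permitted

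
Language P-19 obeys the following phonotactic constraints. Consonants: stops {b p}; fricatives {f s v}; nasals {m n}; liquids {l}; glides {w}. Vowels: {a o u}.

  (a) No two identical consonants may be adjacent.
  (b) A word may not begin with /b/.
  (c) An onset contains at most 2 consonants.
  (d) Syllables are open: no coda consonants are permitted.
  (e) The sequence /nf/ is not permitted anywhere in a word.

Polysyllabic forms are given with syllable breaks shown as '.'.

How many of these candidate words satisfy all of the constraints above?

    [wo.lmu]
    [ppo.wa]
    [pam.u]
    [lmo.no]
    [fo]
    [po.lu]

4

[wo.lmu] — σ1 onset /w/, coda /∅/ ok; σ2 onset /lm/ (2C), coda /∅/ ok → well-formed
[ppo.wa] — violates constraint (a): adjacent identical consonants /pp/ → ill-formed
[pam.u] — violates constraint (d): syllable 1 coda /m/ has 1 consonant (> 0) → ill-formed
[lmo.no] — σ1 onset /lm/ (2C), coda /∅/ ok; σ2 onset /n/, coda /∅/ ok → well-formed
[fo] — σ1 onset /f/, coda /∅/ ok → well-formed
[po.lu] — σ1 onset /p/, coda /∅/ ok; σ2 onset /l/, coda /∅/ ok → well-formed
Well-formed: [wo.lmu], [lmo.no], [fo], [po.lu] → 4.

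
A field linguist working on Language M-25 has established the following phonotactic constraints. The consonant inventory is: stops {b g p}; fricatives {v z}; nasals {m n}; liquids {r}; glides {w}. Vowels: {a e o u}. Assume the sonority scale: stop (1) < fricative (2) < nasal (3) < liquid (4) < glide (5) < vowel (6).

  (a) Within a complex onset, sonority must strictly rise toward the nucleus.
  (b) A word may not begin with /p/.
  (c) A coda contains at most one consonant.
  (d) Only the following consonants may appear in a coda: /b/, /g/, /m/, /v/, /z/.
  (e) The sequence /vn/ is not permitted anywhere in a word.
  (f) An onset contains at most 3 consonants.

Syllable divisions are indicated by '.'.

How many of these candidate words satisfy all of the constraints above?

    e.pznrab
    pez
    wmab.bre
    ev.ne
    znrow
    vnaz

0

e.pznrab — violates constraint (f): syllable 2 onset /pznr/ has 4 consonants (> 3) → phonotactically illegal
pez — violates constraint (b): word begins with /p/ → phonotactically illegal
wmab.bre — violates constraint (a): syllable 1 onset /wm/: /w/ (glide, 5) → /m/ (nasal, 3) does not rise → phonotactically illegal
ev.ne — violates constraint (e): contains banned sequence /vn/ → phonotactically illegal
znrow — violates constraint (d): syllable 1 coda contains /w/, which is not a licensed coda consonant → phonotactically illegal
vnaz — violates constraint (e): contains banned sequence /vn/ → phonotactically illegal
No form is phonotactically legal → 0.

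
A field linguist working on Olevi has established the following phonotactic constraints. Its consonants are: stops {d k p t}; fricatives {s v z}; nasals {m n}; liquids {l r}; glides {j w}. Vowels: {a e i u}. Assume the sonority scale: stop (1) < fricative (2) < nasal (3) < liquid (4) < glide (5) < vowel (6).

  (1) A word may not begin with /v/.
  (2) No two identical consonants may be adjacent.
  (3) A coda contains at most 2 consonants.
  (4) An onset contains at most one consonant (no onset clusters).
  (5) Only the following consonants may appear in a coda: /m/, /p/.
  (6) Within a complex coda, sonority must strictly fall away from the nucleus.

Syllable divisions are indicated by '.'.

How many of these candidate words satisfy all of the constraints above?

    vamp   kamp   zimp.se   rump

3

vamp — violates constraint 1: word begins with /v/ → phonotactically illegal
kamp — σ1 onset /k/, coda /mp/ (3→1 falls) ok → phonotactically legal
zimp.se — σ1 onset /z/, coda /mp/ (3→1 falls) ok; σ2 onset /s/, coda /∅/ ok → phonotactically legal
rump — σ1 onset /r/, coda /mp/ (3→1 falls) ok → phonotactically legal
Phonotactically legal: kamp, zimp.se, rump → 3.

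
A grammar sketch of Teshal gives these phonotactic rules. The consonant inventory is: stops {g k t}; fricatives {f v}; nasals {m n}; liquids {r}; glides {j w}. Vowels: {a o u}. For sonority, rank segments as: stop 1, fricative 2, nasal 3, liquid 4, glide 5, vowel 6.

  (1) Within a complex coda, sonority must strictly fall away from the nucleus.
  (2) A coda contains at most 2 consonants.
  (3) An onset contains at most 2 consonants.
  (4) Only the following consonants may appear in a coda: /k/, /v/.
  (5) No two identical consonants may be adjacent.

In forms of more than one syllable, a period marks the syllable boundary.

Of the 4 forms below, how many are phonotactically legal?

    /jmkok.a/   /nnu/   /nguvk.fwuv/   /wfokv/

/jmkok.a/ — violates constraint 3: syllable 1 onset /jmk/ has 3 consonants (> 2) → phonotactically illegal
/nnu/ — violates constraint 5: adjacent identical consonants /nn/ → phonotactically illegal
/nguvk.fwuv/ — σ1 onset /ng/ (2C), coda /vk/ (2→1 falls) ok; σ2 onset /fw/ (2C), coda /v/ ok → phonotactically legal
/wfokv/ — violates constraint 1: syllable 1 coda /kv/: /k/ (stop, 1) → /v/ (fricative, 2) does not fall → phonotactically illegal
Phonotactically legal: /nguvk.fwuv/ → 1.

1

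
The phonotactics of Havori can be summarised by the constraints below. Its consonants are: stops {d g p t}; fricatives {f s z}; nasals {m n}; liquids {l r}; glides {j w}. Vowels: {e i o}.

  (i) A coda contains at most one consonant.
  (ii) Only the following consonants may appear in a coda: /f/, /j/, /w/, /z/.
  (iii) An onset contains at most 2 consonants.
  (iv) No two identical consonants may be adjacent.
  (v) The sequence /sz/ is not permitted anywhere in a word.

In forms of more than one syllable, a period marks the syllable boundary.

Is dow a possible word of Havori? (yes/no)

dow — σ1 onset /d/, coda /w/ ok → permitted

yes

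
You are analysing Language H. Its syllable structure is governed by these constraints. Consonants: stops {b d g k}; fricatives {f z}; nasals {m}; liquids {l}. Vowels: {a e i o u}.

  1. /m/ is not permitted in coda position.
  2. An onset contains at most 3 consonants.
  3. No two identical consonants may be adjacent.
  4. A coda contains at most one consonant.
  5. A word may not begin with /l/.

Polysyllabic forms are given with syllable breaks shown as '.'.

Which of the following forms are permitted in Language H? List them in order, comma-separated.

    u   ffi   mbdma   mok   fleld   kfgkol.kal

u — σ1 onset /∅/, coda /∅/ ok → permitted
ffi — violates constraint 3: adjacent identical consonants /ff/ → not permitted
mbdma — violates constraint 2: syllable 1 onset /mbdm/ has 4 consonants (> 3) → not permitted
mok — σ1 onset /m/, coda /k/ ok → permitted
fleld — violates constraint 4: syllable 1 coda /ld/ has 2 consonants (> 1) → not permitted
kfgkol.kal — violates constraint 2: syllable 1 onset /kfgk/ has 4 consonants (> 3) → not permitted

u, mok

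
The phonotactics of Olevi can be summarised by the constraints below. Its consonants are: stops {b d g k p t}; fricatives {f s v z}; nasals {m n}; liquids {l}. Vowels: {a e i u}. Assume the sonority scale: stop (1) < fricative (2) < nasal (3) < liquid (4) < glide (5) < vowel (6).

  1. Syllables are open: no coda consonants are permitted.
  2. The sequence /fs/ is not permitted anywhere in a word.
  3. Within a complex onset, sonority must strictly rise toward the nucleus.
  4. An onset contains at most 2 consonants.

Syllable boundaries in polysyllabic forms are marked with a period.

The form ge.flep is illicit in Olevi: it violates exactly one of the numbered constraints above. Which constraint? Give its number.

1

ge.flep: syllable 2 coda /p/ has 1 consonant (> 0).
This is a violation of constraint 1: "Syllables are open: no coda consonants are permitted."
The remaining constraints (2, 3, 4) are satisfied.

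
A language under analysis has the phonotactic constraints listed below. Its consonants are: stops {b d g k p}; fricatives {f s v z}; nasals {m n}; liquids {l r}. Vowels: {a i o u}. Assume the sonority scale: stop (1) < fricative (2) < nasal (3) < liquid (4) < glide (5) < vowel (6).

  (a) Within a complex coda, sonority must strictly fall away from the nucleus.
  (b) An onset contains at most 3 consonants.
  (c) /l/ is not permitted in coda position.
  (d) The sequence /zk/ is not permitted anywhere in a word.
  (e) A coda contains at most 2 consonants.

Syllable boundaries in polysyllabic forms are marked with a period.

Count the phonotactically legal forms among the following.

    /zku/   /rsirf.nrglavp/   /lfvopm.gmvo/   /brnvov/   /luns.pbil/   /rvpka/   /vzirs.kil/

0

/zku/ — violates constraint (d): contains banned sequence /zk/ → phonotactically illegal
/rsirf.nrglavp/ — violates constraint (b): syllable 2 onset /nrgl/ has 4 consonants (> 3) → phonotactically illegal
/lfvopm.gmvo/ — violates constraint (a): syllable 1 coda /pm/: /p/ (stop, 1) → /m/ (nasal, 3) does not fall → phonotactically illegal
/brnvov/ — violates constraint (b): syllable 1 onset /brnv/ has 4 consonants (> 3) → phonotactically illegal
/luns.pbil/ — violates constraint (c): syllable 2 coda contains /l/ → phonotactically illegal
/rvpka/ — violates constraint (b): syllable 1 onset /rvpk/ has 4 consonants (> 3) → phonotactically illegal
/vzirs.kil/ — violates constraint (c): syllable 2 coda contains /l/ → phonotactically illegal
No form is phonotactically legal → 0.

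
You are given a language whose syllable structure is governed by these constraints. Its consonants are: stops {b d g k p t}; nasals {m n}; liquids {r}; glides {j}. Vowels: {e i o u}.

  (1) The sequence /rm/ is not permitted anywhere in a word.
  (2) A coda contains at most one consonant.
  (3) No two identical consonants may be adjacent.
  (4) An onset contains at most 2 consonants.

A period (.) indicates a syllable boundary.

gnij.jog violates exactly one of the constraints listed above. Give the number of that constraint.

gnij.jog: adjacent identical consonants /jj/.
This is a violation of constraint 3: "No two identical consonants may be adjacent."
The remaining constraints (1, 2, 4) are satisfied.

3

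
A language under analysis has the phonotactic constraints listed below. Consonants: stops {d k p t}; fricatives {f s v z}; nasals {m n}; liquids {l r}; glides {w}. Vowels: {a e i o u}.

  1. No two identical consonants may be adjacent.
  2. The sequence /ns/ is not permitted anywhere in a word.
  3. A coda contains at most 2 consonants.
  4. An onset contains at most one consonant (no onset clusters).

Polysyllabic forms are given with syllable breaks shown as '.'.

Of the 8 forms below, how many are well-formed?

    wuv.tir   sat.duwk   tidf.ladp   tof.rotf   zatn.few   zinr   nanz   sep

8

wuv.tir — σ1 onset /w/, coda /v/ ok; σ2 onset /t/, coda /r/ ok → well-formed
sat.duwk — σ1 onset /s/, coda /t/ ok; σ2 onset /d/, coda /wk/ (2C) ok → well-formed
tidf.ladp — σ1 onset /t/, coda /df/ (2C) ok; σ2 onset /l/, coda /dp/ (2C) ok → well-formed
tof.rotf — σ1 onset /t/, coda /f/ ok; σ2 onset /r/, coda /tf/ (2C) ok → well-formed
zatn.few — σ1 onset /z/, coda /tn/ (2C) ok; σ2 onset /f/, coda /w/ ok → well-formed
zinr — σ1 onset /z/, coda /nr/ (2C) ok → well-formed
nanz — σ1 onset /n/, coda /nz/ (2C) ok → well-formed
sep — σ1 onset /s/, coda /p/ ok → well-formed
Well-formed: wuv.tir, sat.duwk, tidf.ladp, tof.rotf, zatn.few, zinr, nanz, sep → 8.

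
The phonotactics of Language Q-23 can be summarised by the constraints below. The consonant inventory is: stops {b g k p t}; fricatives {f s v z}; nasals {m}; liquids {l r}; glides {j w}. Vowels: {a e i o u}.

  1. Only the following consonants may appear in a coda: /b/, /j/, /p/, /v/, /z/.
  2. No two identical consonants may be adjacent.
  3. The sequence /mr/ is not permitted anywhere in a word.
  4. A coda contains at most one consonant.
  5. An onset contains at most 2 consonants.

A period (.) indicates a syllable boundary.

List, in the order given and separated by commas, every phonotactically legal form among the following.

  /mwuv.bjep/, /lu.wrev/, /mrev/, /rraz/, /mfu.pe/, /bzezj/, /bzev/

/mwuv.bjep/ — σ1 onset /mw/ (2C), coda /v/ ok; σ2 onset /bj/ (2C), coda /p/ ok → phonotactically legal
/lu.wrev/ — σ1 onset /l/, coda /∅/ ok; σ2 onset /wr/ (2C), coda /v/ ok → phonotactically legal
/mrev/ — violates constraint 3: contains banned sequence /mr/ → phonotactically illegal
/rraz/ — violates constraint 2: adjacent identical consonants /rr/ → phonotactically illegal
/mfu.pe/ — σ1 onset /mf/ (2C), coda /∅/ ok; σ2 onset /p/, coda /∅/ ok → phonotactically legal
/bzezj/ — violates constraint 4: syllable 1 coda /zj/ has 2 consonants (> 1) → phonotactically illegal
/bzev/ — σ1 onset /bz/ (2C), coda /v/ ok → phonotactically legal

/mwuv.bjep/, /lu.wrev/, /mfu.pe/, /bzev/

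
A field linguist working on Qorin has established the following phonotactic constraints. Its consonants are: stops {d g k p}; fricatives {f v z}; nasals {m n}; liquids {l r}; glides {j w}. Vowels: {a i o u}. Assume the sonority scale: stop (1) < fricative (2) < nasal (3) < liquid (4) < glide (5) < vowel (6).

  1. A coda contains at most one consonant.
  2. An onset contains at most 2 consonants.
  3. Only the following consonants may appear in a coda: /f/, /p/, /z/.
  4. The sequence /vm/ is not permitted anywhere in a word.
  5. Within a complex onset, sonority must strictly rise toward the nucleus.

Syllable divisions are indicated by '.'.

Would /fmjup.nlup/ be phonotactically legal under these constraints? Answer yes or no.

no

/fmjup.nlup/ — violates constraint 2: syllable 1 onset /fmj/ has 3 consonants (> 2) → phonotactically illegal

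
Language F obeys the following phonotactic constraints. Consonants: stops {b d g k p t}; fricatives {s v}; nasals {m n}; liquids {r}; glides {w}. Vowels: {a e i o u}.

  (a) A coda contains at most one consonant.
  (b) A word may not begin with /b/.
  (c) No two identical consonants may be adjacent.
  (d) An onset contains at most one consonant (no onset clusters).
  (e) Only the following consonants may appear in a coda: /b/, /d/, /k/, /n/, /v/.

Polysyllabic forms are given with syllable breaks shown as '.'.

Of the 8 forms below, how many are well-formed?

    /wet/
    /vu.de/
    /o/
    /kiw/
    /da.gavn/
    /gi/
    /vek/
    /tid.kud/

5

/wet/ — violates constraint (e): syllable 1 coda contains /t/, which is not a licensed coda consonant → ill-formed
/vu.de/ — σ1 onset /v/, coda /∅/ ok; σ2 onset /d/, coda /∅/ ok → well-formed
/o/ — σ1 onset /∅/, coda /∅/ ok → well-formed
/kiw/ — violates constraint (e): syllable 1 coda contains /w/, which is not a licensed coda consonant → ill-formed
/da.gavn/ — violates constraint (a): syllable 2 coda /vn/ has 2 consonants (> 1) → ill-formed
/gi/ — σ1 onset /g/, coda /∅/ ok → well-formed
/vek/ — σ1 onset /v/, coda /k/ ok → well-formed
/tid.kud/ — σ1 onset /t/, coda /d/ ok; σ2 onset /k/, coda /d/ ok → well-formed
Well-formed: /vu.de/, /o/, /gi/, /vek/, /tid.kud/ → 5.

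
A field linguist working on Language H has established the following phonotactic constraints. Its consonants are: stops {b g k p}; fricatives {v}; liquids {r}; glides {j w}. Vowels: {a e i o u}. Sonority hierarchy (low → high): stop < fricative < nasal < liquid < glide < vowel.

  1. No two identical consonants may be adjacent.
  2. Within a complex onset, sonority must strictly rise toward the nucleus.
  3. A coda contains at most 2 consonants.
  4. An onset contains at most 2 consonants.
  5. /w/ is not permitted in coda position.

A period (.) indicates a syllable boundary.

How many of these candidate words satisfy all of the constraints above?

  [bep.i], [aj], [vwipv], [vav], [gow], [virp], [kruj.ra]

6

[bep.i] — σ1 onset /b/, coda /p/ ok; σ2 onset /∅/, coda /∅/ ok → licit
[aj] — σ1 onset /∅/, coda /j/ ok → licit
[vwipv] — σ1 onset /vw/ (2→5 rises), coda /pv/ (2C) ok → licit
[vav] — σ1 onset /v/, coda /v/ ok → licit
[gow] — violates constraint 5: syllable 1 coda contains /w/ → illicit
[virp] — σ1 onset /v/, coda /rp/ (2C) ok → licit
[kruj.ra] — σ1 onset /kr/ (1→4 rises), coda /j/ ok; σ2 onset /r/, coda /∅/ ok → licit
Licit: [bep.i], [aj], [vwipv], [vav], [virp], [kruj.ra] → 6.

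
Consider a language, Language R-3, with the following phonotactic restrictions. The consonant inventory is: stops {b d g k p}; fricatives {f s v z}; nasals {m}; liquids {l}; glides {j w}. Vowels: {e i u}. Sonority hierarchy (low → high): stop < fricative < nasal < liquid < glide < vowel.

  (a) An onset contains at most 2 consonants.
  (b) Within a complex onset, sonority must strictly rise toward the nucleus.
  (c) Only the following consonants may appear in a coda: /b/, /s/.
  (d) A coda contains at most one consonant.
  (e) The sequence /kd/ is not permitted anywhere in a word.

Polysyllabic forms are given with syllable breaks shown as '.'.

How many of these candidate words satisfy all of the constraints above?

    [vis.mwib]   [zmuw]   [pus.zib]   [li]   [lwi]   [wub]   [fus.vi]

6

[vis.mwib] — σ1 onset /v/, coda /s/ ok; σ2 onset /mw/ (3→5 rises), coda /b/ ok → permitted
[zmuw] — violates constraint (c): syllable 1 coda contains /w/, which is not a licensed coda consonant → not permitted
[pus.zib] — σ1 onset /p/, coda /s/ ok; σ2 onset /z/, coda /b/ ok → permitted
[li] — σ1 onset /l/, coda /∅/ ok → permitted
[lwi] — σ1 onset /lw/ (4→5 rises), coda /∅/ ok → permitted
[wub] — σ1 onset /w/, coda /b/ ok → permitted
[fus.vi] — σ1 onset /f/, coda /s/ ok; σ2 onset /v/, coda /∅/ ok → permitted
Permitted: [vis.mwib], [pus.zib], [li], [lwi], [wub], [fus.vi] → 6.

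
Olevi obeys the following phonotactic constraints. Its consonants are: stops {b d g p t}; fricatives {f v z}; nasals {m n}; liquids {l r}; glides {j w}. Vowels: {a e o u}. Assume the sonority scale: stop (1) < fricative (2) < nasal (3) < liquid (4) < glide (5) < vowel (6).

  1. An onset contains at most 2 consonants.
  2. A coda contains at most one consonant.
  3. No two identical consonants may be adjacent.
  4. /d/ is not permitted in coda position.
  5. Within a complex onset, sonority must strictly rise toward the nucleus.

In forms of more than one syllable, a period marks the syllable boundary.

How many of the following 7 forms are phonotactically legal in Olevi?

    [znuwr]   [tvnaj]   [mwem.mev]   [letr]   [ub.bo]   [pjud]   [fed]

0

[znuwr] — violates constraint 2: syllable 1 coda /wr/ has 2 consonants (> 1) → phonotactically illegal
[tvnaj] — violates constraint 1: syllable 1 onset /tvn/ has 3 consonants (> 2) → phonotactically illegal
[mwem.mev] — violates constraint 3: adjacent identical consonants /mm/ → phonotactically illegal
[letr] — violates constraint 2: syllable 1 coda /tr/ has 2 consonants (> 1) → phonotactically illegal
[ub.bo] — violates constraint 3: adjacent identical consonants /bb/ → phonotactically illegal
[pjud] — violates constraint 4: syllable 1 coda contains /d/ → phonotactically illegal
[fed] — violates constraint 4: syllable 1 coda contains /d/ → phonotactically illegal
No form is phonotactically legal → 0.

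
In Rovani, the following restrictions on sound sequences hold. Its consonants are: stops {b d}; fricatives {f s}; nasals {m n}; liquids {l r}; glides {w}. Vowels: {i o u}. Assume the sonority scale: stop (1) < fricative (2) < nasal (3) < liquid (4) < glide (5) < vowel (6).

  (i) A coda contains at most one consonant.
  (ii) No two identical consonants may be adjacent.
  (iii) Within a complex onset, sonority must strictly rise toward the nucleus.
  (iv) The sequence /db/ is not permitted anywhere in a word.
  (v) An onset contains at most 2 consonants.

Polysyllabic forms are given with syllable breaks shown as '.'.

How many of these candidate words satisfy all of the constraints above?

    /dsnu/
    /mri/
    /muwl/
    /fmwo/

1

/dsnu/ — violates constraint (v): syllable 1 onset /dsn/ has 3 consonants (> 2) → illicit
/mri/ — σ1 onset /mr/ (3→4 rises), coda /∅/ ok → licit
/muwl/ — violates constraint (i): syllable 1 coda /wl/ has 2 consonants (> 1) → illicit
/fmwo/ — violates constraint (v): syllable 1 onset /fmw/ has 3 consonants (> 2) → illicit
Licit: /mri/ → 1.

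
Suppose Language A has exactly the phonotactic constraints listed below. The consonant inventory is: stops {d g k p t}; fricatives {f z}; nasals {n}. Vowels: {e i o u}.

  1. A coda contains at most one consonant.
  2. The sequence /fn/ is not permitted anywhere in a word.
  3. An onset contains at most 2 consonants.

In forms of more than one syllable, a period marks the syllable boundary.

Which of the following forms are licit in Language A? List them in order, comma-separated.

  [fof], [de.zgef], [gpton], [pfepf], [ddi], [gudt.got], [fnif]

[fof] — σ1 onset /f/, coda /f/ ok → licit
[de.zgef] — σ1 onset /d/, coda /∅/ ok; σ2 onset /zg/ (2C), coda /f/ ok → licit
[gpton] — violates constraint 3: syllable 1 onset /gpt/ has 3 consonants (> 2) → illicit
[pfepf] — violates constraint 1: syllable 1 coda /pf/ has 2 consonants (> 1) → illicit
[ddi] — σ1 onset /dd/ (2C), coda /∅/ ok → licit
[gudt.got] — violates constraint 1: syllable 1 coda /dt/ has 2 consonants (> 1) → illicit
[fnif] — violates constraint 2: contains banned sequence /fn/ → illicit

[fof], [de.zgef], [ddi]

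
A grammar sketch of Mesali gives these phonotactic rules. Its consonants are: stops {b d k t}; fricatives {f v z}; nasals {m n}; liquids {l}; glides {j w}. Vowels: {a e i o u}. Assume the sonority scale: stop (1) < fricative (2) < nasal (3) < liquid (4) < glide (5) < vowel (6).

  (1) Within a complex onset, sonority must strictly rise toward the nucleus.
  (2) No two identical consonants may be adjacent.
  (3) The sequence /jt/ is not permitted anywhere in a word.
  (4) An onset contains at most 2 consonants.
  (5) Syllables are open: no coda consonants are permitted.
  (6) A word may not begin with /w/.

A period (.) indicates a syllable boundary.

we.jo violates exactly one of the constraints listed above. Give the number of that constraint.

6

we.jo: word begins with /w/.
This is a violation of constraint 6: "A word may not begin with /w/."
The remaining constraints (1, 2, 3, 4, 5) are satisfied.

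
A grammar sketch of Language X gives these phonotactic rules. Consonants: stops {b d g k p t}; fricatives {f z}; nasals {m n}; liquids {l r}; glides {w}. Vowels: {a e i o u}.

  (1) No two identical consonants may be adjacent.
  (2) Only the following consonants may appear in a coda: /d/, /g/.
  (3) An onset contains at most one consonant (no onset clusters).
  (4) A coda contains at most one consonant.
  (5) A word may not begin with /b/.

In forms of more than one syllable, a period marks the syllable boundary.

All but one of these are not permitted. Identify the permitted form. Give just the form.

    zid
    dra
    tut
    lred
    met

zid

zid — σ1 onset /z/, coda /d/ ok → permitted
dra — violates constraint 3: syllable 1 onset /dr/ has 2 consonants (> 1) → not permitted
tut — violates constraint 2: syllable 1 coda contains /t/, which is not a licensed coda consonant → not permitted
lred — violates constraint 3: syllable 1 onset /lr/ has 2 consonants (> 1) → not permitted
met — violates constraint 2: syllable 1 coda contains /t/, which is not a licensed coda consonant → not permitted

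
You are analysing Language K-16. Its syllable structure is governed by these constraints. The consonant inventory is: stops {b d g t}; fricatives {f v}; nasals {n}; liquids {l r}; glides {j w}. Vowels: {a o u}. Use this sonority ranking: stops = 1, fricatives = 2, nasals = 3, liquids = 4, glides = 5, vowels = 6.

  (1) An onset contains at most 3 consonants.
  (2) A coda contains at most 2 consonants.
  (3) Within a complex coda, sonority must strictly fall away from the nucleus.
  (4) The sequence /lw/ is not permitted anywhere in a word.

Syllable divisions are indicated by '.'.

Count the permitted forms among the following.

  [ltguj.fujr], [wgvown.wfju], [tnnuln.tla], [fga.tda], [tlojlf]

[ltguj.fujr] — σ1 onset /ltg/ (3C), coda /j/ ok; σ2 onset /f/, coda /jr/ (5→4 falls) ok → permitted
[wgvown.wfju] — σ1 onset /wgv/ (3C), coda /wn/ (5→3 falls) ok; σ2 onset /wfj/ (3C), coda /∅/ ok → permitted
[tnnuln.tla] — σ1 onset /tnn/ (3C), coda /ln/ (4→3 falls) ok; σ2 onset /tl/ (2C), coda /∅/ ok → permitted
[fga.tda] — σ1 onset /fg/ (2C), coda /∅/ ok; σ2 onset /td/ (2C), coda /∅/ ok → permitted
[tlojlf] — violates constraint 2: syllable 1 coda /jlf/ has 3 consonants (> 2) → not permitted
Permitted: [ltguj.fujr], [wgvown.wfju], [tnnuln.tla], [fga.tda] → 4.

4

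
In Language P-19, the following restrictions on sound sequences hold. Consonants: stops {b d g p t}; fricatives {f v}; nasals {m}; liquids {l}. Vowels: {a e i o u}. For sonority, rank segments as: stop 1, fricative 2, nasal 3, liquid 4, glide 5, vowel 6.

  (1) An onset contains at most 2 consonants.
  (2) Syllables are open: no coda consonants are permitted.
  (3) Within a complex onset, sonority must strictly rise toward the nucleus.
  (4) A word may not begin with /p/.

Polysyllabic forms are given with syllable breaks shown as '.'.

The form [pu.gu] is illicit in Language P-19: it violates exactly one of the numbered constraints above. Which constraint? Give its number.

4

[pu.gu]: word begins with /p/.
This is a violation of constraint 4: "A word may not begin with /p/."
The remaining constraints (1, 2, 3) are satisfied.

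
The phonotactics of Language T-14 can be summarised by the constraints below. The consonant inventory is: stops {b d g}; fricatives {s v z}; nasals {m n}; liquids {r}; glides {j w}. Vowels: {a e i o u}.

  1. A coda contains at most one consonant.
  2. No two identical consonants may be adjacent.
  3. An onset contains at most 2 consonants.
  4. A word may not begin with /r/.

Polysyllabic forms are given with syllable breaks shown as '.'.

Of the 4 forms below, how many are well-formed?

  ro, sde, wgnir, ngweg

ro — violates constraint 4: word begins with /r/ → ill-formed
sde — σ1 onset /sd/ (2C), coda /∅/ ok → well-formed
wgnir — violates constraint 3: syllable 1 onset /wgn/ has 3 consonants (> 2) → ill-formed
ngweg — violates constraint 3: syllable 1 onset /ngw/ has 3 consonants (> 2) → ill-formed
Well-formed: sde → 1.

1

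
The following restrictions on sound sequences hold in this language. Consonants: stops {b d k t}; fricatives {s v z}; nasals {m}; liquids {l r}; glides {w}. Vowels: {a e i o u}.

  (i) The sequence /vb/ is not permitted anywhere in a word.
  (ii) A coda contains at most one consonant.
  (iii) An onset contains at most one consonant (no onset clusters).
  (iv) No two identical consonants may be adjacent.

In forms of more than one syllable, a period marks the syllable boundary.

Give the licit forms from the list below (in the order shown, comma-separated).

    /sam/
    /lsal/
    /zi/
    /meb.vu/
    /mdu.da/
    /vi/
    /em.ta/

/sam/ — σ1 onset /s/, coda /m/ ok → licit
/lsal/ — violates constraint (iii): syllable 1 onset /ls/ has 2 consonants (> 1) → illicit
/zi/ — σ1 onset /z/, coda /∅/ ok → licit
/meb.vu/ — σ1 onset /m/, coda /b/ ok; σ2 onset /v/, coda /∅/ ok → licit
/mdu.da/ — violates constraint (iii): syllable 1 onset /md/ has 2 consonants (> 1) → illicit
/vi/ — σ1 onset /v/, coda /∅/ ok → licit
/em.ta/ — σ1 onset /∅/, coda /m/ ok; σ2 onset /t/, coda /∅/ ok → licit

/sam/, /zi/, /meb.vu/, /vi/, /em.ta/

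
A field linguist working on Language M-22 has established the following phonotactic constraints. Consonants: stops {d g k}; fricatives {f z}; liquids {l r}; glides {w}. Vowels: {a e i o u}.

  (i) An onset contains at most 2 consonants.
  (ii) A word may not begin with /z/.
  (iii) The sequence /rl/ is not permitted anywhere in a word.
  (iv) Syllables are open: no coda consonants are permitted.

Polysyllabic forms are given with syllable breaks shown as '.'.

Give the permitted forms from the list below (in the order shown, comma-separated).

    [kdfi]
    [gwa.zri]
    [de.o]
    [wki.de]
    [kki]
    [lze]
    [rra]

[kdfi] — violates constraint (i): syllable 1 onset /kdf/ has 3 consonants (> 2) → not permitted
[gwa.zri] — σ1 onset /gw/ (2C), coda /∅/ ok; σ2 onset /zr/ (2C), coda /∅/ ok → permitted
[de.o] — σ1 onset /d/, coda /∅/ ok; σ2 onset /∅/, coda /∅/ ok → permitted
[wki.de] — σ1 onset /wk/ (2C), coda /∅/ ok; σ2 onset /d/, coda /∅/ ok → permitted
[kki] — σ1 onset /kk/ (2C), coda /∅/ ok → permitted
[lze] — σ1 onset /lz/ (2C), coda /∅/ ok → permitted
[rra] — σ1 onset /rr/ (2C), coda /∅/ ok → permitted

[gwa.zri], [de.o], [wki.de], [kki], [lze], [rra]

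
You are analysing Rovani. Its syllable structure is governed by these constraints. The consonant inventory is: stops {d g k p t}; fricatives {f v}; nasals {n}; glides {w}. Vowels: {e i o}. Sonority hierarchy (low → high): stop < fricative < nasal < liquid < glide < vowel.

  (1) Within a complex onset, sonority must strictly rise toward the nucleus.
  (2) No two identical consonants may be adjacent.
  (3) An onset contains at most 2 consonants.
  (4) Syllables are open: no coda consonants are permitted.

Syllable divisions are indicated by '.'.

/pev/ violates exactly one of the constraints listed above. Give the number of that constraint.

/pev/: syllable 1 coda /v/ has 1 consonant (> 0).
This is a violation of constraint 4: "Syllables are open: no coda consonants are permitted."
The remaining constraints (1, 2, 3) are satisfied.

4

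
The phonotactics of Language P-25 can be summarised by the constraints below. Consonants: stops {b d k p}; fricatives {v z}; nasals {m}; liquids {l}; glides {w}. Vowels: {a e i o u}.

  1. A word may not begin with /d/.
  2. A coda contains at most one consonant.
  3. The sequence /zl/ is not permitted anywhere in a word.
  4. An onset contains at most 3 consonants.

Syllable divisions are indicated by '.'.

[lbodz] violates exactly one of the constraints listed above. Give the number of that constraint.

2

[lbodz]: syllable 1 coda /dz/ has 2 consonants (> 1).
This is a violation of constraint 2: "A coda contains at most one consonant."
The remaining constraints (1, 3, 4) are satisfied.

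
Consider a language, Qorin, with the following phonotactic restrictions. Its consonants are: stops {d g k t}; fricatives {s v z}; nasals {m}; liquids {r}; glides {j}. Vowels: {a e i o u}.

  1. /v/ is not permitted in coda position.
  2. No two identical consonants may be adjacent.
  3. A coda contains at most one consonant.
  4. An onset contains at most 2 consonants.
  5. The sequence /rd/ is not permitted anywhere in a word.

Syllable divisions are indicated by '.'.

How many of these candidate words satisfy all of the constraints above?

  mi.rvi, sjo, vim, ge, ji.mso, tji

mi.rvi — σ1 onset /m/, coda /∅/ ok; σ2 onset /rv/ (2C), coda /∅/ ok → licit
sjo — σ1 onset /sj/ (2C), coda /∅/ ok → licit
vim — σ1 onset /v/, coda /m/ ok → licit
ge — σ1 onset /g/, coda /∅/ ok → licit
ji.mso — σ1 onset /j/, coda /∅/ ok; σ2 onset /ms/ (2C), coda /∅/ ok → licit
tji — σ1 onset /tj/ (2C), coda /∅/ ok → licit
Licit: mi.rvi, sjo, vim, ge, ji.mso, tji → 6.

6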